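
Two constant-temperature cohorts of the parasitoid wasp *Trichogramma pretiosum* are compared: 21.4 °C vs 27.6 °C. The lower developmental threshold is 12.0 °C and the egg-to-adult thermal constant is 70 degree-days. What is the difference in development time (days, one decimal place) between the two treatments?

3.0 days

At 21.4 °C: 70 / (21.4 − 12.0) = 70 / 9.4 = 7.447 d.
At 27.6 °C: 70 / (27.6 − 12.0) = 70 / 15.6 = 4.487 d.
Difference = |7.447 − 4.487| = 2.960 ≈ 3.0 days.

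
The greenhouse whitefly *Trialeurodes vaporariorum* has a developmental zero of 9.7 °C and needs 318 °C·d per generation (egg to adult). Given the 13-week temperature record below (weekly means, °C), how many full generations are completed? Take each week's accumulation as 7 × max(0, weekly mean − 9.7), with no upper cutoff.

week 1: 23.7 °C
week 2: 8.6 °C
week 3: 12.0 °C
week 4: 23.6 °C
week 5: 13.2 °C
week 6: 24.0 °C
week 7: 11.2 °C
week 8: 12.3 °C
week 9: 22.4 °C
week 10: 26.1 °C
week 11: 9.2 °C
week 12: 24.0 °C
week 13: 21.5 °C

2 generations

Weekly DD (7 × max(0, T̄ − 9.7)): 98.0, 0.0, 16.1, 97.3, 24.5, 100.1, 10.5, 18.2, 88.9, 114.8, 0.0, 100.1, 82.6.
Season total = 751.1 DD.
Complete generations = ⌊751.1 / 318⌋ = 2.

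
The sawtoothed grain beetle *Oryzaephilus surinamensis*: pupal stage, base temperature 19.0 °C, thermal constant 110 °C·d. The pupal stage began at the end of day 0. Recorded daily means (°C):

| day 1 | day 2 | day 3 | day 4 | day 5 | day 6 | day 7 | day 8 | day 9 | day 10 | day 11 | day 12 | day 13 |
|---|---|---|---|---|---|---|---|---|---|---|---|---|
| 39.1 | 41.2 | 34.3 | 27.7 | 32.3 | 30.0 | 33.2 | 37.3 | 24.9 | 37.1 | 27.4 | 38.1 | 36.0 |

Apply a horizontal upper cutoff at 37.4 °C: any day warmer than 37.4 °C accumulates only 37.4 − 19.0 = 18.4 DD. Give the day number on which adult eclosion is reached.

day 8

Daily DD above 19.0 °C (capped at 18.4): 18.4, 18.4, 15.3, 8.7, 13.3, 11.0, 14.2, 18.3, 5.9, 18.1, 8.4, 18.4, 17.0.
Cumulative: 18.4, 36.8, 52.1, 60.8, 74.1, 85.1, 99.3, 117.6, 123.5, 141.6, 150.0, 168.4, 185.4.
The total first reaches 110 DD on day 8.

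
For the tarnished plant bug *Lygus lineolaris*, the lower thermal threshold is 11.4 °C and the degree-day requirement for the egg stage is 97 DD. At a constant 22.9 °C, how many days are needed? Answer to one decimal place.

8.4 days

Daily accumulation = 22.9 − 11.4 = 11.5 DD/day.
Duration = 97 / 11.5 = 8.435 ≈ 8.4 days.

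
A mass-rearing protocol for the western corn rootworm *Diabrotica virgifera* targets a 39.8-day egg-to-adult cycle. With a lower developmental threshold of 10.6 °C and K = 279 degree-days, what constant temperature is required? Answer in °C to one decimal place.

Required daily accumulation = 279 / 39.8 = 7.010 DD/day.
T = T_base + 7.010 = 10.6 + 7.010 = 17.610 ≈ 17.6 °C.

17.6 °C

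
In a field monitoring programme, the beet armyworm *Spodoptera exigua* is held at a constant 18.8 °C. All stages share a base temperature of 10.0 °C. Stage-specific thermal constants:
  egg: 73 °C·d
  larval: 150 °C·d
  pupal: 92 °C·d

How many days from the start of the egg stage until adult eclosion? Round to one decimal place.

35.8 days

Daily accumulation at 18.8 °C = 18.8 − 10.0 = 8.8 DD/day.
Total K = 73 + 150 + 92 = 315 DD.
Total duration = 315 / 8.8 = 35.795 ≈ 35.8 days.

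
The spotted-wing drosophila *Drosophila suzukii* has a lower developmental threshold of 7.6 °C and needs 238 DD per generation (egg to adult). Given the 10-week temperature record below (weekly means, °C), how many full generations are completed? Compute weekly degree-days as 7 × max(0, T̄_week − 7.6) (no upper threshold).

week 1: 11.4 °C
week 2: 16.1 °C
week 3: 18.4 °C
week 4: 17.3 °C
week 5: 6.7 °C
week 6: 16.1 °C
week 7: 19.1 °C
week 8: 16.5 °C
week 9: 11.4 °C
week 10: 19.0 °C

Weekly DD (7 × max(0, T̄ − 7.6)): 26.6, 59.5, 75.6, 67.9, 0.0, 59.5, 80.5, 62.3, 26.6, 79.8.
Season total = 538.3 DD.
Complete generations = ⌊538.3 / 238⌋ = 2.

2 generations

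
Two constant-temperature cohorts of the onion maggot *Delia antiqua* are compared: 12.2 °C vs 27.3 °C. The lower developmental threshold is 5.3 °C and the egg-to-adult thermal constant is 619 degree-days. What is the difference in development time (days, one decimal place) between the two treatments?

61.6 days

At 12.2 °C: 619 / (12.2 − 5.3) = 619 / 6.9 = 89.710 d.
At 27.3 °C: 619 / (27.3 − 5.3) = 619 / 22.0 = 28.136 d.
Difference = |89.710 − 28.136| = 61.574 ≈ 61.6 days.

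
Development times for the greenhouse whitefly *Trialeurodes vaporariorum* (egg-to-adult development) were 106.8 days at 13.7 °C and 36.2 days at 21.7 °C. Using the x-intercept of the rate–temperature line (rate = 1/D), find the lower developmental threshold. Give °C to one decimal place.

Equal thermal constants: D₁(T₁ − T_b) = D₂(T₂ − T_b).
106.8·(13.7 − T_b) = 36.2·(21.7 − T_b)
T_b = (106.8·13.7 − 36.2·21.7) / (106.8 − 36.2) = 677.62 / 70.6 = 9.598 °C ≈ 9.6 °C.

9.6 °C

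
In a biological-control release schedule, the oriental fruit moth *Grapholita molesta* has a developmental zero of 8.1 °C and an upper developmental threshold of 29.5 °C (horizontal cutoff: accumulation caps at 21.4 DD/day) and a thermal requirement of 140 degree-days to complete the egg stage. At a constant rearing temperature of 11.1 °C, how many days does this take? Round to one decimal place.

Daily accumulation = 11.1 − 8.1 = 3.0 DD/day.
Duration = 140 / 3.0 = 46.667 ≈ 46.7 days.

46.7 days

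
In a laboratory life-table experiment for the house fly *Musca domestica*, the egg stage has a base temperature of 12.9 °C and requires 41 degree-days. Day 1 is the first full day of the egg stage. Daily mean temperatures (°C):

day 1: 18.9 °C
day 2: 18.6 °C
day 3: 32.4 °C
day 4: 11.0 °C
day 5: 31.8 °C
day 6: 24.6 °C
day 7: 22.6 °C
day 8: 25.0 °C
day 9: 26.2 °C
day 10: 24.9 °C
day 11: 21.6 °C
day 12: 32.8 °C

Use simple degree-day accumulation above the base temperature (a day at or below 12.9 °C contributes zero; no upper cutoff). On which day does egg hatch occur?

Daily DD above 12.9 °C: 6.0, 5.7, 19.5, 0.0, 18.9, 11.7, 9.7, 12.1, 13.3, 12.0, 8.7, 19.9.
Cumulative: 6.0, 11.7, 31.2, 31.2, 50.1, 61.8, 71.5, 83.6, 96.9, 108.9, 117.6, 137.5.
The total first reaches 41 DD on day 5.

day 5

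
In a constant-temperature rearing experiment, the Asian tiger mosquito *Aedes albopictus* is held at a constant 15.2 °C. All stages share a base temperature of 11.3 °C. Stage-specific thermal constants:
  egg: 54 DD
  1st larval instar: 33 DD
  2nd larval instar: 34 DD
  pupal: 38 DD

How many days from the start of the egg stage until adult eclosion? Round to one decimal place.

40.8 days

Daily accumulation at 15.2 °C = 15.2 − 11.3 = 3.9 DD/day.
Total K = 54 + 33 + 34 + 38 = 159 DD.
Total duration = 159 / 3.9 = 40.769 ≈ 40.8 days.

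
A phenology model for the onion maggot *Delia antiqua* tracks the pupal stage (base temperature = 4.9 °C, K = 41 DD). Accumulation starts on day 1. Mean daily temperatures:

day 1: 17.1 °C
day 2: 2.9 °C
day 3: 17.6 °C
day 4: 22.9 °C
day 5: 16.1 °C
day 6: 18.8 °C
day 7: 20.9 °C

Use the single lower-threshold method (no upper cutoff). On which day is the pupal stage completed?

Daily DD above 4.9 °C: 12.2, 0.0, 12.7, 18.0, 11.2, 13.9, 16.0.
Cumulative: 12.2, 12.2, 24.9, 42.9, 54.1, 68.0, 84.0.
The total first reaches 41 DD on day 4.

day 4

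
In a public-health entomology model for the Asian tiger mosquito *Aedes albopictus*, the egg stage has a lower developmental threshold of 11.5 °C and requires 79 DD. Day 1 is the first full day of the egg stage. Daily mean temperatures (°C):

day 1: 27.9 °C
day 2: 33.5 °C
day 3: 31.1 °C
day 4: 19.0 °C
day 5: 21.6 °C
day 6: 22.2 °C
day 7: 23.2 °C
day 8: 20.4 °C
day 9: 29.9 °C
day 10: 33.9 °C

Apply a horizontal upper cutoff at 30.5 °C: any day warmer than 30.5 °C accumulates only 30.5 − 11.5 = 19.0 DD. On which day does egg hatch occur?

day 6

Daily DD above 11.5 °C (capped at 19.0): 16.4, 19.0, 19.0, 7.5, 10.1, 10.7, 11.7, 8.9, 18.4, 19.0.
Cumulative: 16.4, 35.4, 54.4, 61.9, 72.0, 82.7, 94.4, 103.3, 121.7, 140.7.
The total first reaches 79 DD on day 6.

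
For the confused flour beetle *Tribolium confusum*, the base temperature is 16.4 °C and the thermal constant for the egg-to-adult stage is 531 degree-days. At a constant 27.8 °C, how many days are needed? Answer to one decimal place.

46.6 days

Daily accumulation = 27.8 − 16.4 = 11.4 DD/day.
Duration = 531 / 11.4 = 46.579 ≈ 46.6 days.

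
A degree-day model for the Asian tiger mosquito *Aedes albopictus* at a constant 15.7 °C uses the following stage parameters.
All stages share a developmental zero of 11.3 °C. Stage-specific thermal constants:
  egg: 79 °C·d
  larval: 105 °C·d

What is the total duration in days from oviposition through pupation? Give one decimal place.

Daily accumulation at 15.7 °C = 15.7 − 11.3 = 4.4 DD/day.
Total K = 79 + 105 = 184 DD.
Total duration = 184 / 4.4 = 41.818 ≈ 41.8 days.

41.8 days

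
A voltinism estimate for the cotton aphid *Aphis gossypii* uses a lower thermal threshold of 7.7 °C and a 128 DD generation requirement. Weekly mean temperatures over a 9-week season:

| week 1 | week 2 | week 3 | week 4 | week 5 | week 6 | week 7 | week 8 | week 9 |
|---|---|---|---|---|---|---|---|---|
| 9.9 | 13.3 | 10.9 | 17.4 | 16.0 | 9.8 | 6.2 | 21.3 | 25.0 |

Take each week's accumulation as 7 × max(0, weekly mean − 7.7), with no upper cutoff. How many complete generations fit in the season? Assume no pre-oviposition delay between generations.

3 generations

Weekly DD (7 × max(0, T̄ − 7.7)): 15.4, 39.2, 22.4, 67.9, 58.1, 14.7, 0.0, 95.2, 121.1.
Season total = 434.0 DD.
Complete generations = ⌊434.0 / 128⌋ = 3.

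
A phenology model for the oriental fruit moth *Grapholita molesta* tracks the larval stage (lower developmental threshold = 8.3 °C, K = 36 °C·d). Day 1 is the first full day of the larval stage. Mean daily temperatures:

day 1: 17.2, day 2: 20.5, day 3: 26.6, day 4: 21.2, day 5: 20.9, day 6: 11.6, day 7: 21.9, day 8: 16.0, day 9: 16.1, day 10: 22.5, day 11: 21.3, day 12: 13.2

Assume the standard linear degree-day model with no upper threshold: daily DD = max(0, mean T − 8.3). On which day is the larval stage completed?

Daily DD above 8.3 °C: 8.9, 12.2, 18.3, 12.9, 12.6, 3.3, 13.6, 7.7, 7.8, 14.2, 13.0, 4.9.
Cumulative: 8.9, 21.1, 39.4, 52.3, 64.9, 68.2, 81.8, 89.5, 97.3, 111.5, 124.5, 129.4.
The total first reaches 36 DD on day 3.

day 3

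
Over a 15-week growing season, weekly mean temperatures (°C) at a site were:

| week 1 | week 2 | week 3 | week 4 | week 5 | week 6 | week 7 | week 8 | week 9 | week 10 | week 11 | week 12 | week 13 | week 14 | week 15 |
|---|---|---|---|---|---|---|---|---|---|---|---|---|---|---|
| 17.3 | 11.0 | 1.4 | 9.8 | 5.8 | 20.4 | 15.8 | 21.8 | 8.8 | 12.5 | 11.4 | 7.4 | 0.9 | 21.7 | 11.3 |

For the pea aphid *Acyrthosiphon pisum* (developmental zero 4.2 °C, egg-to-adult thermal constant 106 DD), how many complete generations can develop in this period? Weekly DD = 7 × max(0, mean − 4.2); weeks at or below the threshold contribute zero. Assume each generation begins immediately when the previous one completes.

7 generations

Weekly DD (7 × max(0, T̄ − 4.2)): 91.7, 47.6, 0.0, 39.2, 11.2, 113.4, 81.2, 123.2, 32.2, 58.1, 50.4, 22.4, 0.0, 122.5, 49.7.
Season total = 842.8 DD.
Complete generations = ⌊842.8 / 106⌋ = 7.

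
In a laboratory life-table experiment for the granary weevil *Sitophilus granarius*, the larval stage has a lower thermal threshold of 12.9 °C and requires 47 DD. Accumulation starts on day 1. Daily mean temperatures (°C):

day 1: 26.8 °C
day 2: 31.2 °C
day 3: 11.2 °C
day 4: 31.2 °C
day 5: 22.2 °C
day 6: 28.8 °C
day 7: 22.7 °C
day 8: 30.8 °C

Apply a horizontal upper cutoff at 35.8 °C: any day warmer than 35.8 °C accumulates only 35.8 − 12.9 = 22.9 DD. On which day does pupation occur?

Daily DD above 12.9 °C (capped at 22.9): 13.9, 18.3, 0.0, 18.3, 9.3, 15.9, 9.8, 17.9.
Cumulative: 13.9, 32.2, 32.2, 50.5, 59.8, 75.7, 85.5, 103.4.
The total first reaches 47 DD on day 4.

day 4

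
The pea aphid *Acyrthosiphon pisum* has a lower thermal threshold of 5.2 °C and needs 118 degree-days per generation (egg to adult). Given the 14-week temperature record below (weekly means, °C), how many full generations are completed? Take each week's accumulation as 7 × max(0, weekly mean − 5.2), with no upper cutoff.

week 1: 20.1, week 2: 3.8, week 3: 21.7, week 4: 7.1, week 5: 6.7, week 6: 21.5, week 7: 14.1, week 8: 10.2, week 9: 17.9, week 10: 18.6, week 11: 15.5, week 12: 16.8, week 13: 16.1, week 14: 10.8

Weekly DD (7 × max(0, T̄ − 5.2)): 104.3, 0.0, 115.5, 13.3, 10.5, 114.1, 62.3, 35.0, 88.9, 93.8, 72.1, 81.2, 76.3, 39.2.
Season total = 906.5 DD.
Complete generations = ⌊906.5 / 118⌋ = 7.

7 generations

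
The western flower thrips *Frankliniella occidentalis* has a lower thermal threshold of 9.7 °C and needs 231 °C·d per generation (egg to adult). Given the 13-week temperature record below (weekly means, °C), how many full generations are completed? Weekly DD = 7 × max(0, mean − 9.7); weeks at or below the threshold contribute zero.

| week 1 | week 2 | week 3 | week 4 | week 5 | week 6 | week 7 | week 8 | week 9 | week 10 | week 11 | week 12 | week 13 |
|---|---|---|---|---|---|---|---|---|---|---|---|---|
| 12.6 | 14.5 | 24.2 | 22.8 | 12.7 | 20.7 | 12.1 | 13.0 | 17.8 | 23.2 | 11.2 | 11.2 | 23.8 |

Weekly DD (7 × max(0, T̄ − 9.7)): 20.3, 33.6, 101.5, 91.7, 21.0, 77.0, 16.8, 23.1, 56.7, 94.5, 10.5, 10.5, 98.7.
Season total = 655.9 DD.
Complete generations = ⌊655.9 / 231⌋ = 2.

2 generations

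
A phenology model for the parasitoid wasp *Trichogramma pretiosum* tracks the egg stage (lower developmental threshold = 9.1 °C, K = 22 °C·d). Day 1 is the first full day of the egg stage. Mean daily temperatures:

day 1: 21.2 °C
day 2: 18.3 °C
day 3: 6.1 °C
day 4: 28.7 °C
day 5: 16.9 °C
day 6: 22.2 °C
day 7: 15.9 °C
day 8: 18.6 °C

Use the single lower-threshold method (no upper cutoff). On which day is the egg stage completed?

day 4

Daily DD above 9.1 °C: 12.1, 9.2, 0.0, 19.6, 7.8, 13.1, 6.8, 9.5.
Cumulative: 12.1, 21.3, 21.3, 40.9, 48.7, 61.8, 68.6, 78.1.
The total first reaches 22 DD on day 4.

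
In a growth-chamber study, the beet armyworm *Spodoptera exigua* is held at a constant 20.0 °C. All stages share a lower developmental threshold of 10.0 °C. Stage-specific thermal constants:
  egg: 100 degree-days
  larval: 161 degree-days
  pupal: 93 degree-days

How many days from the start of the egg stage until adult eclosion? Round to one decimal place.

Daily accumulation at 20.0 °C = 20.0 − 10.0 = 10.0 DD/day.
Total K = 100 + 161 + 93 = 354 DD.
Total duration = 354 / 10.0 = 35.400 ≈ 35.4 days.

35.4 days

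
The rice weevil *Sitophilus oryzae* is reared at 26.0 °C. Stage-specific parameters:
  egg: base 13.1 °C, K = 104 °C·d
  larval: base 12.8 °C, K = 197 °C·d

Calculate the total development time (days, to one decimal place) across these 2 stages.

egg: 104 / (26.0 − 13.1) = 104 / 12.9 = 8.062 d.
larval: 197 / (26.0 − 12.8) = 197 / 13.2 = 14.924 d.
Sum = 22.986 ≈ 23.0 days.

23.0 days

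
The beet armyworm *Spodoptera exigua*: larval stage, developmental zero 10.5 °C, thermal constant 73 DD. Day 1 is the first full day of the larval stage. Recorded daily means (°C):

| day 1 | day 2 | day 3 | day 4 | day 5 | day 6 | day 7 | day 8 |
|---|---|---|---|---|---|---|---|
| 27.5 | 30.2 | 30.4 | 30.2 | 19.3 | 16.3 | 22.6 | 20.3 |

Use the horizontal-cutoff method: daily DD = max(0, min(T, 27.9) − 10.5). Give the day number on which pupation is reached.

Daily DD above 10.5 °C (capped at 17.4): 17.0, 17.4, 17.4, 17.4, 8.8, 5.8, 12.1, 9.8.
Cumulative: 17.0, 34.4, 51.8, 69.2, 78.0, 83.8, 95.9, 105.7.
The total first reaches 73 DD on day 5.

day 5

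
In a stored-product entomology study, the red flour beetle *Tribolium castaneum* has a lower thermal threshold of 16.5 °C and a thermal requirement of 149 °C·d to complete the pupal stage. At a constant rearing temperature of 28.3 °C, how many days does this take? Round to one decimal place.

Daily accumulation = 28.3 − 16.5 = 11.8 DD/day.
Duration = 149 / 11.8 = 12.627 ≈ 12.6 days.

12.6 days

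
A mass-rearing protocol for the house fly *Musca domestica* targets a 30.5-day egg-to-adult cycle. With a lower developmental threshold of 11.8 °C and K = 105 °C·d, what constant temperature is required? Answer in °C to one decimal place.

Required daily accumulation = 105 / 30.5 = 3.443 DD/day.
T = T_base + 3.443 = 11.8 + 3.443 = 15.243 ≈ 15.2 °C.

15.2 °C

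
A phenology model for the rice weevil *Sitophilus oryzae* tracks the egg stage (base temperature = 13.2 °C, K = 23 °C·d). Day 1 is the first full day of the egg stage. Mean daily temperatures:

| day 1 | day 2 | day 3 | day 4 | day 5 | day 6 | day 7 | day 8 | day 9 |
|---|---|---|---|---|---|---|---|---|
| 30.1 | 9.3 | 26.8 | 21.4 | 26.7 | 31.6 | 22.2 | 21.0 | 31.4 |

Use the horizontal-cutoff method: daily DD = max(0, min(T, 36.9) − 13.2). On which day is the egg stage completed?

Daily DD above 13.2 °C (capped at 23.7): 16.9, 0.0, 13.6, 8.2, 13.5, 18.4, 9.0, 7.8, 18.2.
Cumulative: 16.9, 16.9, 30.5, 38.7, 52.2, 70.6, 79.6, 87.4, 105.6.
The total first reaches 23 DD on day 3.

day 3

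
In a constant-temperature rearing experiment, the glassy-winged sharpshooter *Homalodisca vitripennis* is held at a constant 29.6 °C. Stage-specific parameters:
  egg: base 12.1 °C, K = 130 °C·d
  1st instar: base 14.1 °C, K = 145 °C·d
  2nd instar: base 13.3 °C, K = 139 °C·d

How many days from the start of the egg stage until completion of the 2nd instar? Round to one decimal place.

egg: 130 / (29.6 − 12.1) = 130 / 17.5 = 7.429 d.
1st instar: 145 / (29.6 − 14.1) = 145 / 15.5 = 9.355 d.
2nd instar: 139 / (29.6 − 13.3) = 139 / 16.3 = 8.528 d.
Sum = 25.311 ≈ 25.3 days.

25.3 days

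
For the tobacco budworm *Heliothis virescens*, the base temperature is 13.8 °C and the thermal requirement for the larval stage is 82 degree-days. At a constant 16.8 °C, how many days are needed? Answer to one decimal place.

Daily accumulation = 16.8 − 13.8 = 3.0 DD/day.
Duration = 82 / 3.0 = 27.333 ≈ 27.3 days.

27.3 days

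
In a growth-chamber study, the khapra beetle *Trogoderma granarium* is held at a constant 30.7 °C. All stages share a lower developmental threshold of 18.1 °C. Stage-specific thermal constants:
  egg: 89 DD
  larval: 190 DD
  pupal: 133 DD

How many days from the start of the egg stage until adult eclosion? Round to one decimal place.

32.7 days

Daily accumulation at 30.7 °C = 30.7 − 18.1 = 12.6 DD/day.
Total K = 89 + 190 + 133 = 412 DD.
Total duration = 412 / 12.6 = 32.698 ≈ 32.7 days.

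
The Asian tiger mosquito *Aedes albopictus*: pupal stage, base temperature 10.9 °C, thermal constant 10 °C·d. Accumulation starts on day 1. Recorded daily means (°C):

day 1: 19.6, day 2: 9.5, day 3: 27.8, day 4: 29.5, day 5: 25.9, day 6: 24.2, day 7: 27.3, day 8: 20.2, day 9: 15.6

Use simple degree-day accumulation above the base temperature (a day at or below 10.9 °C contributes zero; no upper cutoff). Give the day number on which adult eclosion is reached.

Daily DD above 10.9 °C: 8.7, 0.0, 16.9, 18.6, 15.0, 13.3, 16.4, 9.3, 4.7.
Cumulative: 8.7, 8.7, 25.6, 44.2, 59.2, 72.5, 88.9, 98.2, 102.9.
The total first reaches 10 DD on day 3.

day 3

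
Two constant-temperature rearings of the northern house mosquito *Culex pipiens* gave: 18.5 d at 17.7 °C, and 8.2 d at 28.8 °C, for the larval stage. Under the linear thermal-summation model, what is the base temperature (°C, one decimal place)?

8.9 °C

Equal thermal constants: D₁(T₁ − T_b) = D₂(T₂ − T_b).
18.5·(17.7 − T_b) = 8.2·(28.8 − T_b)
T_b = (18.5·17.7 − 8.2·28.8) / (18.5 − 8.2) = 91.29 / 10.3 = 8.863 °C ≈ 8.9 °C.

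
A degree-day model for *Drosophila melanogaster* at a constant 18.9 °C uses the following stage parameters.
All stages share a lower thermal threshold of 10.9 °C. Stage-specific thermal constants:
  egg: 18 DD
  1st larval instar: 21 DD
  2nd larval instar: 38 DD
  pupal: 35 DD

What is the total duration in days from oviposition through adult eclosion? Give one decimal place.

14.0 days

Daily accumulation at 18.9 °C = 18.9 − 10.9 = 8.0 DD/day.
Total K = 18 + 21 + 38 + 35 = 112 DD.
Total duration = 112 / 8.0 = 14.000 ≈ 14.0 days.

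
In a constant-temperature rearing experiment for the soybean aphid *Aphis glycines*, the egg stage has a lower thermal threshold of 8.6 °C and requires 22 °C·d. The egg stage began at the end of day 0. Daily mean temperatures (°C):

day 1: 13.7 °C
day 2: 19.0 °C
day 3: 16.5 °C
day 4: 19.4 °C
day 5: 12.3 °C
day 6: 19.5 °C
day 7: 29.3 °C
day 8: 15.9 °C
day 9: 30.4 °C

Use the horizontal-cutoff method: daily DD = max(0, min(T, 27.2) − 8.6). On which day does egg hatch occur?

Daily DD above 8.6 °C (capped at 18.6): 5.1, 10.4, 7.9, 10.8, 3.7, 10.9, 18.6, 7.3, 18.6.
Cumulative: 5.1, 15.5, 23.4, 34.2, 37.9, 48.8, 67.4, 74.7, 93.3.
The total first reaches 22 DD on day 3.

day 3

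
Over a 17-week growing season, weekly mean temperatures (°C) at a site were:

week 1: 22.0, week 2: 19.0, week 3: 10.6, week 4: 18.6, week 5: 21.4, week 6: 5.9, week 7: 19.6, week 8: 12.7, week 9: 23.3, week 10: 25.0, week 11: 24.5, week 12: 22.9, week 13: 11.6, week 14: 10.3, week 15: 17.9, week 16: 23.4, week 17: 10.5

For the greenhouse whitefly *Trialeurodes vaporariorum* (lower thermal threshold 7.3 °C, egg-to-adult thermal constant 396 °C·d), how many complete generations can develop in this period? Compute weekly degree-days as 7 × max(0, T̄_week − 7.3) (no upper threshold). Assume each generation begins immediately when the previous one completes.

Weekly DD (7 × max(0, T̄ − 7.3)): 102.9, 81.9, 23.1, 79.1, 98.7, 0.0, 86.1, 37.8, 112.0, 123.9, 120.4, 109.2, 30.1, 21.0, 74.2, 112.7, 22.4.
Season total = 1235.5 DD.
Complete generations = ⌊1235.5 / 396⌋ = 3.

3 generations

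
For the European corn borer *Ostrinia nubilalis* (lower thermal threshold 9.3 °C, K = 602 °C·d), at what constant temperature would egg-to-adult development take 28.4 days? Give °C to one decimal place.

30.5 °C

Required daily accumulation = 602 / 28.4 = 21.197 DD/day.
T = T_base + 21.197 = 9.3 + 21.197 = 30.497 ≈ 30.5 °C.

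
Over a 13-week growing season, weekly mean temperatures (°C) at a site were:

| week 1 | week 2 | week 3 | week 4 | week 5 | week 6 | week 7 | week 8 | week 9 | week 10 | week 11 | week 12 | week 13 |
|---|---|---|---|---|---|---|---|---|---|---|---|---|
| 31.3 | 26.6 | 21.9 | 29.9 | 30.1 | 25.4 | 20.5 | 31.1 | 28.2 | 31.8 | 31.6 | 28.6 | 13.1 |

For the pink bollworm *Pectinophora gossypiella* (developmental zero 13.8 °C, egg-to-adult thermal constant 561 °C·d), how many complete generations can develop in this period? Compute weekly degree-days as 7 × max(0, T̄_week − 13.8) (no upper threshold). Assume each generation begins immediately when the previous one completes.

Weekly DD (7 × max(0, T̄ − 13.8)): 122.5, 89.6, 56.7, 112.7, 114.1, 81.2, 46.9, 121.1, 100.8, 126.0, 124.6, 103.6, 0.0.
Season total = 1199.8 DD.
Complete generations = ⌊1199.8 / 561⌋ = 2.

2 generations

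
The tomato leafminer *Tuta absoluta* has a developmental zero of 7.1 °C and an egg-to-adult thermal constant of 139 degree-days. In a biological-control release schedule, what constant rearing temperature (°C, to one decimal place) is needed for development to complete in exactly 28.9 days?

Required daily accumulation = 139 / 28.9 = 4.810 DD/day.
T = T_base + 4.810 = 7.1 + 4.810 = 11.910 ≈ 11.9 °C.

11.9 °C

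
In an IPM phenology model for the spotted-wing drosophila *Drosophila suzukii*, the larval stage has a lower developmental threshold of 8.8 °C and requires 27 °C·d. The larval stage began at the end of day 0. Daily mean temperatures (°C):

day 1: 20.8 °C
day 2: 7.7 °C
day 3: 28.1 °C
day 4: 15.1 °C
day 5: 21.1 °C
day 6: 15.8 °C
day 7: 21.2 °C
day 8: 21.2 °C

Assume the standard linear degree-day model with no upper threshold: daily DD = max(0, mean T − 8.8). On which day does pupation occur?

Daily DD above 8.8 °C: 12.0, 0.0, 19.3, 6.3, 12.3, 7.0, 12.4, 12.4.
Cumulative: 12.0, 12.0, 31.3, 37.6, 49.9, 56.9, 69.3, 81.7.
The total first reaches 27 DD on day 3.

day 3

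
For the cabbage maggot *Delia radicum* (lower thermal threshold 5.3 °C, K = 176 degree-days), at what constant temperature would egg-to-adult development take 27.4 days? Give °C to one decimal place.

Required daily accumulation = 176 / 27.4 = 6.423 DD/day.
T = T_base + 6.423 = 5.3 + 6.423 = 11.723 ≈ 11.7 °C.

11.7 °C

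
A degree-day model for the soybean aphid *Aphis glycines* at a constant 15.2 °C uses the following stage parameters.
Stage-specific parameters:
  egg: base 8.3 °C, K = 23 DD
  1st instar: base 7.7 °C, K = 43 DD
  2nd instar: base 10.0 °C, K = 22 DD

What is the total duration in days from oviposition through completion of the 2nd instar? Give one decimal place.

13.3 days

egg: 23 / (15.2 − 8.3) = 23 / 6.9 = 3.333 d.
1st instar: 43 / (15.2 − 7.7) = 43 / 7.5 = 5.733 d.
2nd instar: 22 / (15.2 − 10.0) = 22 / 5.2 = 4.231 d.
Sum = 13.297 ≈ 13.3 days.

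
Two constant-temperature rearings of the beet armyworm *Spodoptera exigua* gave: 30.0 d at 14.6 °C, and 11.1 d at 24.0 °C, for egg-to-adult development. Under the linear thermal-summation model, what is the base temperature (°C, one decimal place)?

9.1 °C

Linear rate model ⇒ the product D·(T − T_b) is constant across temperatures.
30.0·(14.6 − T_b) = 11.1·(24.0 − T_b)
T_b = (30.0·14.6 − 11.1·24.0) / (30.0 − 11.1) = 171.60 / 18.9 = 9.079 °C ≈ 9.1 °C.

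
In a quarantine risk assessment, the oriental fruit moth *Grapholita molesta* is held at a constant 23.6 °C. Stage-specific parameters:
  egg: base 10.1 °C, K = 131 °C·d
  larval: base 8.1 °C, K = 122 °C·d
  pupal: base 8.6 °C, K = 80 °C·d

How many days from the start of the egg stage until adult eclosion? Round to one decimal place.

22.9 days

egg: 131 / (23.6 − 10.1) = 131 / 13.5 = 9.704 d.
larval: 122 / (23.6 − 8.1) = 122 / 15.5 = 7.871 d.
pupal: 80 / (23.6 − 8.6) = 80 / 15.0 = 5.333 d.
Sum = 22.908 ≈ 22.9 days.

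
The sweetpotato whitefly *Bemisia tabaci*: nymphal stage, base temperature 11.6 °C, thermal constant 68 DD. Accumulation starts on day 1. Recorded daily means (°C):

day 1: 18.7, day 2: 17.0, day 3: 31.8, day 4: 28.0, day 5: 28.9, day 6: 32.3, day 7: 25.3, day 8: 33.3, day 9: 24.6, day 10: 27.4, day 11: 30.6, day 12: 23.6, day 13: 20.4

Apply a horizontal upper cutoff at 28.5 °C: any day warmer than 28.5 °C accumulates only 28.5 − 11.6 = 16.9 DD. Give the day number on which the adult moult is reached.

day 6

Daily DD above 11.6 °C (capped at 16.9): 7.1, 5.4, 16.9, 16.4, 16.9, 16.9, 13.7, 16.9, 13.0, 15.8, 16.9, 12.0, 8.8.
Cumulative: 7.1, 12.5, 29.4, 45.8, 62.7, 79.6, 93.3, 110.2, 123.2, 139.0, 155.9, 167.9, 176.7.
The total first reaches 68 DD on day 6.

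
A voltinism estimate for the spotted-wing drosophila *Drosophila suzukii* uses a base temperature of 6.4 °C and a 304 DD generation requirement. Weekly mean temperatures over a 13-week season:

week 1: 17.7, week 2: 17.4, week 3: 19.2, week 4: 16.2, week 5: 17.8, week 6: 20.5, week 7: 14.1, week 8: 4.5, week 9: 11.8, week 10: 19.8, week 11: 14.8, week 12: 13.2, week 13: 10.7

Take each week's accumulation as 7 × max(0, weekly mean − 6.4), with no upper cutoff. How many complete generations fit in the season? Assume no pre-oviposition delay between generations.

2 generations

Weekly DD (7 × max(0, T̄ − 6.4)): 79.1, 77.0, 89.6, 68.6, 79.8, 98.7, 53.9, 0.0, 37.8, 93.8, 58.8, 47.6, 30.1.
Season total = 814.8 DD.
Complete generations = ⌊814.8 / 304⌋ = 2.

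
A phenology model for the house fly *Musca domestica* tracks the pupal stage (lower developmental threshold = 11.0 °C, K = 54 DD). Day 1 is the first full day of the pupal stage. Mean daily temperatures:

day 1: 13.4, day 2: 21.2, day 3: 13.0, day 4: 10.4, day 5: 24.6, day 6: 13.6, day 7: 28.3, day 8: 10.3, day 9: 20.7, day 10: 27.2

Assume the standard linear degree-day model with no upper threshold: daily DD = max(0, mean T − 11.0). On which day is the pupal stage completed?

day 9

Daily DD above 11.0 °C: 2.4, 10.2, 2.0, 0.0, 13.6, 2.6, 17.3, 0.0, 9.7, 16.2.
Cumulative: 2.4, 12.6, 14.6, 14.6, 28.2, 30.8, 48.1, 48.1, 57.8, 74.0.
The total first reaches 54 DD on day 9.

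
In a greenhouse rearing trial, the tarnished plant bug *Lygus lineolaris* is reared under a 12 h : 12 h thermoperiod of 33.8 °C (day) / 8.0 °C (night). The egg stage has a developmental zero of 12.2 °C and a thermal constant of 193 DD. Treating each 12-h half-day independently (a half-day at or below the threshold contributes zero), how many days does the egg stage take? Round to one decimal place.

Day half: max(0, 33.8 − 12.2) × 0.5 = 21.6 × 0.5 = 10.80 DD.
Night half: max(0, 8.0 − 12.2) × 0.5 = 0.0 × 0.5 = 0.00 DD.
Per 24 h: 10.80 DD/day.
Duration = 193 / 10.80 = 17.870 ≈ 17.9 days.

17.9 days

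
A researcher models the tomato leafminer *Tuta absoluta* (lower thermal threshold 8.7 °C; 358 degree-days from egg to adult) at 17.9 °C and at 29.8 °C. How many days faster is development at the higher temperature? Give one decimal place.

At 17.9 °C: 358 / (17.9 − 8.7) = 358 / 9.2 = 38.913 d.
At 29.8 °C: 358 / (29.8 − 8.7) = 358 / 21.1 = 16.967 d.
Difference = |38.913 − 16.967| = 21.946 ≈ 21.9 days.

21.9 days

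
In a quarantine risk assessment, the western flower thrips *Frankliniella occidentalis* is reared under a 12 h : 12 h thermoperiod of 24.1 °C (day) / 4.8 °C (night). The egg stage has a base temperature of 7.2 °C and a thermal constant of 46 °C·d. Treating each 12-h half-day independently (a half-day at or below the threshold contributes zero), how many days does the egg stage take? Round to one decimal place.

Day half: max(0, 24.1 − 7.2) × 0.5 = 16.9 × 0.5 = 8.45 DD.
Night half: max(0, 4.8 − 7.2) × 0.5 = 0.0 × 0.5 = 0.00 DD.
Per 24 h: 8.45 DD/day.
Duration = 46 / 8.45 = 5.444 ≈ 5.4 days.

5.4 days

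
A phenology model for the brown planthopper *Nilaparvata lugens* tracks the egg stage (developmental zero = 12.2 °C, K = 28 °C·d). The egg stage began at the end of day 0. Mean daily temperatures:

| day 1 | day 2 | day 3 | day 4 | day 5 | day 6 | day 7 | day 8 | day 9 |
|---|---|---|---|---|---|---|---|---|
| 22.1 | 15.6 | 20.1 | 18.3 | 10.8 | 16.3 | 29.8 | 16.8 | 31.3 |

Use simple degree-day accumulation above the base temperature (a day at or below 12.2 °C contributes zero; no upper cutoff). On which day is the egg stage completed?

Daily DD above 12.2 °C: 9.9, 3.4, 7.9, 6.1, 0.0, 4.1, 17.6, 4.6, 19.1.
Cumulative: 9.9, 13.3, 21.2, 27.3, 27.3, 31.4, 49.0, 53.6, 72.7.
The total first reaches 28 DD on day 6.

day 6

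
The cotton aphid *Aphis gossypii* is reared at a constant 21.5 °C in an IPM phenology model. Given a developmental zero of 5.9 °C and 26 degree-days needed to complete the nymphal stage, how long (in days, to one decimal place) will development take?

1.7 days

Daily accumulation = 21.5 − 5.9 = 15.6 DD/day.
Duration = 26 / 15.6 = 1.667 ≈ 1.7 days.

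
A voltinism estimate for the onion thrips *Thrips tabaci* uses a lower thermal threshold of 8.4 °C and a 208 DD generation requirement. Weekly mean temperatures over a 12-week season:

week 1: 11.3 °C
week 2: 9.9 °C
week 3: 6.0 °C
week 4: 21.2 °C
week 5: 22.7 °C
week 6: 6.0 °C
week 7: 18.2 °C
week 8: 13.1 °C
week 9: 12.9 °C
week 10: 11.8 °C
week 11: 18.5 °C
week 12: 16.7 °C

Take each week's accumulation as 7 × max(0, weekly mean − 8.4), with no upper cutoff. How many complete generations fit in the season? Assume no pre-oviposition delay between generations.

Weekly DD (7 × max(0, T̄ − 8.4)): 20.3, 10.5, 0.0, 89.6, 100.1, 0.0, 68.6, 32.9, 31.5, 23.8, 70.7, 58.1.
Season total = 506.1 DD.
Complete generations = ⌊506.1 / 208⌋ = 2.

2 generations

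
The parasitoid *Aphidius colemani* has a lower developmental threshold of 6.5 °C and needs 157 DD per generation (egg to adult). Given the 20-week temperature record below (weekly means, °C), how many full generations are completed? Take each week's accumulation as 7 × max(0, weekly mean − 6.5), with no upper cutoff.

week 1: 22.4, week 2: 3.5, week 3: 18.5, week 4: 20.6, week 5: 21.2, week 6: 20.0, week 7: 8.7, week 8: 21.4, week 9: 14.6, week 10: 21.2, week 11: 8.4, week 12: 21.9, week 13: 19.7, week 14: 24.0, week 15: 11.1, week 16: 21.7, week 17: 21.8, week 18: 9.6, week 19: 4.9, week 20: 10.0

Weekly DD (7 × max(0, T̄ − 6.5)): 111.3, 0.0, 84.0, 98.7, 102.9, 94.5, 15.4, 104.3, 56.7, 102.9, 13.3, 107.8, 92.4, 122.5, 32.2, 106.4, 107.1, 21.7, 0.0, 24.5.
Season total = 1398.6 DD.
Complete generations = ⌊1398.6 / 157⌋ = 8.

8 generations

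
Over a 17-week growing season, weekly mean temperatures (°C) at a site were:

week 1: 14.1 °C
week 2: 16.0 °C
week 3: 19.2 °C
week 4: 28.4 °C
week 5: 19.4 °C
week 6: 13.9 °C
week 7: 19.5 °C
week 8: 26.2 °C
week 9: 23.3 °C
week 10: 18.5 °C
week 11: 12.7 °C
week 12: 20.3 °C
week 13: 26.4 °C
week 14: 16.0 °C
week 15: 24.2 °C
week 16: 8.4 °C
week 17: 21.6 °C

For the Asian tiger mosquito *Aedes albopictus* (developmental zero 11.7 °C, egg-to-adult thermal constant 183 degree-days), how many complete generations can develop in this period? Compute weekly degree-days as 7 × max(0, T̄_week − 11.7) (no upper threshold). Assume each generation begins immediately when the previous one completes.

5 generations

Weekly DD (7 × max(0, T̄ − 11.7)): 16.8, 30.1, 52.5, 116.9, 53.9, 15.4, 54.6, 101.5, 81.2, 47.6, 7.0, 60.2, 102.9, 30.1, 87.5, 0.0, 69.3.
Season total = 927.5 DD.
Complete generations = ⌊927.5 / 183⌋ = 5.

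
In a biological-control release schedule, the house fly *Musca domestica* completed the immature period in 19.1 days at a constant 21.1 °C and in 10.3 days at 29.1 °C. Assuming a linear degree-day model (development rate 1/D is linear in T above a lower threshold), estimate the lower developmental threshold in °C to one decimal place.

11.7 °C

Equal thermal constants: D₁(T₁ − T_b) = D₂(T₂ − T_b).
19.1·(21.1 − T_b) = 10.3·(29.1 − T_b)
T_b = (19.1·21.1 − 10.3·29.1) / (19.1 − 10.3) = 103.28 / 8.8 = 11.736 °C ≈ 11.7 °C.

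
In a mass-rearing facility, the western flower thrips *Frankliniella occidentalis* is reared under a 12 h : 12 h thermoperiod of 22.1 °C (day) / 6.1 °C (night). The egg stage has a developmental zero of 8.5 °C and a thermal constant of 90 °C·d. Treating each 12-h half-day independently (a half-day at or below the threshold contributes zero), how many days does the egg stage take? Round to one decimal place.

13.2 days

Day half: max(0, 22.1 − 8.5) × 0.5 = 13.6 × 0.5 = 6.80 DD.
Night half: max(0, 6.1 − 8.5) × 0.5 = 0.0 × 0.5 = 0.00 DD.
Per 24 h: 6.80 DD/day.
Duration = 90 / 6.80 = 13.235 ≈ 13.2 days.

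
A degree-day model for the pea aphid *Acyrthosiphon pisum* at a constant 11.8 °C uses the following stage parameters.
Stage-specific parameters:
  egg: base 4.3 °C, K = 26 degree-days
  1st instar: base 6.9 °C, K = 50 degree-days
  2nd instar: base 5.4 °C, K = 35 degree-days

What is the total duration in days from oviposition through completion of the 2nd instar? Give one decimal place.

19.1 days

egg: 26 / (11.8 − 4.3) = 26 / 7.5 = 3.467 d.
1st instar: 50 / (11.8 − 6.9) = 50 / 4.9 = 10.204 d.
2nd instar: 35 / (11.8 − 5.4) = 35 / 6.4 = 5.469 d.
Sum = 19.139 ≈ 19.1 days.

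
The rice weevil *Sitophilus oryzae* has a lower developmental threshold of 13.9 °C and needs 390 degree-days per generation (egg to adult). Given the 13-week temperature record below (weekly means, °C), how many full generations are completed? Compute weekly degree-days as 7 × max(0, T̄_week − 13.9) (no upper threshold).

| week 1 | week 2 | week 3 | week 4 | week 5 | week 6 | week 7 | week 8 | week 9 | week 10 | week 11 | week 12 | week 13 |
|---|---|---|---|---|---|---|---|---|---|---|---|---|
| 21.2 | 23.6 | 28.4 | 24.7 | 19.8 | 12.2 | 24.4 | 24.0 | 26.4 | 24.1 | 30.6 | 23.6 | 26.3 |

2 generations

Weekly DD (7 × max(0, T̄ − 13.9)): 51.1, 67.9, 101.5, 75.6, 41.3, 0.0, 73.5, 70.7, 87.5, 71.4, 116.9, 67.9, 86.8.
Season total = 912.1 DD.
Complete generations = ⌊912.1 / 390⌋ = 2.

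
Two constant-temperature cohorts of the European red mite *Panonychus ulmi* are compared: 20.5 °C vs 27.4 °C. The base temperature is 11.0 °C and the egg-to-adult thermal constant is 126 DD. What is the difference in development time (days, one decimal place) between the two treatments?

5.6 days

At 20.5 °C: 126 / (20.5 − 11.0) = 126 / 9.5 = 13.263 d.
At 27.4 °C: 126 / (27.4 − 11.0) = 126 / 16.4 = 7.683 d.
Difference = |13.263 − 7.683| = 5.580 ≈ 5.6 days.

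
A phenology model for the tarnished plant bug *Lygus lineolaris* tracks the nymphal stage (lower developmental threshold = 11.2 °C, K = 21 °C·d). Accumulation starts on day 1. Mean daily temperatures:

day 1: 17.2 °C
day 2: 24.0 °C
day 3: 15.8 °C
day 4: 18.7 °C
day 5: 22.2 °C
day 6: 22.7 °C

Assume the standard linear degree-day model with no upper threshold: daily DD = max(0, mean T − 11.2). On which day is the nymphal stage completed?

Daily DD above 11.2 °C: 6.0, 12.8, 4.6, 7.5, 11.0, 11.5.
Cumulative: 6.0, 18.8, 23.4, 30.9, 41.9, 53.4.
The total first reaches 21 DD on day 3.

day 3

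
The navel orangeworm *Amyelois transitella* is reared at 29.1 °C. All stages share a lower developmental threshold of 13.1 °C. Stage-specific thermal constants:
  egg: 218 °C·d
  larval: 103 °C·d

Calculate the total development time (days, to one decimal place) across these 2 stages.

20.1 days

Daily accumulation at 29.1 °C = 29.1 − 13.1 = 16.0 DD/day.
Total K = 218 + 103 = 321 DD.
Total duration = 321 / 16.0 = 20.062 ≈ 20.1 days.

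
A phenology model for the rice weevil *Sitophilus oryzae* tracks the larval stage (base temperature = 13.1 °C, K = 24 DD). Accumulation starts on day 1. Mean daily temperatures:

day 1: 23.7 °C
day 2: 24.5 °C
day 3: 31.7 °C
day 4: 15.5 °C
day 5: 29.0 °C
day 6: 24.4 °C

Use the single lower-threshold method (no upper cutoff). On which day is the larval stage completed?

Daily DD above 13.1 °C: 10.6, 11.4, 18.6, 2.4, 15.9, 11.3.
Cumulative: 10.6, 22.0, 40.6, 43.0, 58.9, 70.2.
The total first reaches 24 DD on day 3.

day 3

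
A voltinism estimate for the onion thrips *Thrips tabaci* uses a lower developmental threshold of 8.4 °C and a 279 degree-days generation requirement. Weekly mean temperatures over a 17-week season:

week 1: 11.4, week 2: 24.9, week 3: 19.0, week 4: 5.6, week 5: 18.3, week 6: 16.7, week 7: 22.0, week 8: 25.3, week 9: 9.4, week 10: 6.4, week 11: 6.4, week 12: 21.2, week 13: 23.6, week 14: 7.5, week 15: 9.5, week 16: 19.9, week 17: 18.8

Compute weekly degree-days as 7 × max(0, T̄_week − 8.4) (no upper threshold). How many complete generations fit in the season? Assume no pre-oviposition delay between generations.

Weekly DD (7 × max(0, T̄ − 8.4)): 21.0, 115.5, 74.2, 0.0, 69.3, 58.1, 95.2, 118.3, 7.0, 0.0, 0.0, 89.6, 106.4, 0.0, 7.7, 80.5, 72.8.
Season total = 915.6 DD.
Complete generations = ⌊915.6 / 279⌋ = 3.

3 generations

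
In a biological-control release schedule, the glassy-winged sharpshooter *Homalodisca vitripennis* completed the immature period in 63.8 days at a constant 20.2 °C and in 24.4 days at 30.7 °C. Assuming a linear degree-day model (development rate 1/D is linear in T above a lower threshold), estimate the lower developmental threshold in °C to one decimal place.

Under the model K = D·(T − T_b), so D₁·(T₁ − T_b) = D₂·(T₂ − T_b).
63.8·(20.2 − T_b) = 24.4·(30.7 − T_b)
T_b = (63.8·20.2 − 24.4·30.7) / (63.8 − 24.4) = 539.68 / 39.4 = 13.697 °C ≈ 13.7 °C.

13.7 °C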